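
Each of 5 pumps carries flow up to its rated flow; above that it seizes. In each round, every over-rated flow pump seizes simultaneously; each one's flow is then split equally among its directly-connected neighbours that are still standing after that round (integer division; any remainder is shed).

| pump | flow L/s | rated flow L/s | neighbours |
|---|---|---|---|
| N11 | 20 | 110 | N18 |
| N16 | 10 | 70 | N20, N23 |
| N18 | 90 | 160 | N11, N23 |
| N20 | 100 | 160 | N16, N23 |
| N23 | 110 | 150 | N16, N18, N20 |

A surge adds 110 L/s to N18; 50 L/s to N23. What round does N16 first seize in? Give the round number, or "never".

Round 1 — N18 at 200 > 160; N23 at 160 > 150. N18, N23 seize.
  N18 sheds 200 L/s to N11: 200 each.
    N11: 20+200 = 220 > 110
  N23 sheds 160 L/s to N16, N20: 80 each.
    N16: 10+80 = 90 > 70
    N20: 100+80 = 180 > 160
Round 2 — N11, N16, N20 seize.
  N11 sheds 220 L/s: no online neighbours, lost.
  N16 sheds 90 L/s: no online neighbours, lost.
  N20 sheds 180 L/s: no online neighbours, lost.
No further seizures.

2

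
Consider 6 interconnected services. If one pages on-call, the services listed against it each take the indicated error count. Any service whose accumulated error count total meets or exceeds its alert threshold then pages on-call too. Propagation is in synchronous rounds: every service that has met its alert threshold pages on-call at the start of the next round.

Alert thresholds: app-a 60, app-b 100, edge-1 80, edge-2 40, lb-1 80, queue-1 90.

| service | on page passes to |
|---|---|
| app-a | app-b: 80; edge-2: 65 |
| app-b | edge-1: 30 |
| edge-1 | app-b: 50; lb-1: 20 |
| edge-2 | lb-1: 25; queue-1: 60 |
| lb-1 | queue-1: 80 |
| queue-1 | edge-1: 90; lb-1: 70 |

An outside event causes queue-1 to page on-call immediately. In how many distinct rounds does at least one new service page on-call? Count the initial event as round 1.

3

Round 1 — queue-1 pages on-call (initial).
  edge-1: +90 → 90 ≥ 80
  lb-1: +70 → 70 < 80
Round 2 — edge-1 pages on-call.
  app-b: +50 → 50 < 100
  lb-1: +20 → 90 ≥ 80
Round 3 — lb-1 pages on-call.
No further pages.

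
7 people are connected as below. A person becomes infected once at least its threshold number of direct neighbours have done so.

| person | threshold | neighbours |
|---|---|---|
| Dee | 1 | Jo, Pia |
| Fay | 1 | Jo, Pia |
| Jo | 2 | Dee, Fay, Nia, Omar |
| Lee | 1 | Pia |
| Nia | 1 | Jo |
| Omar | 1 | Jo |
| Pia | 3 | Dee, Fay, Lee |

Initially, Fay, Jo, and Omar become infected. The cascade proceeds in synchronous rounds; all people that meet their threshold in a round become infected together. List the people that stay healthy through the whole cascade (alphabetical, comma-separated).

Round 1 — Fay, Jo, Omar become infected (initial).
Round 2 — checking thresholds:
  Dee: 1 of 2 neighbours ≥ 1, becomes infected.
  Nia: 1 of 1 neighbours ≥ 1, becomes infected.
  Pia: 1 of 3 neighbours < 3, below threshold.
Round 3 — no new infections; cascade stops.

Lee, Pia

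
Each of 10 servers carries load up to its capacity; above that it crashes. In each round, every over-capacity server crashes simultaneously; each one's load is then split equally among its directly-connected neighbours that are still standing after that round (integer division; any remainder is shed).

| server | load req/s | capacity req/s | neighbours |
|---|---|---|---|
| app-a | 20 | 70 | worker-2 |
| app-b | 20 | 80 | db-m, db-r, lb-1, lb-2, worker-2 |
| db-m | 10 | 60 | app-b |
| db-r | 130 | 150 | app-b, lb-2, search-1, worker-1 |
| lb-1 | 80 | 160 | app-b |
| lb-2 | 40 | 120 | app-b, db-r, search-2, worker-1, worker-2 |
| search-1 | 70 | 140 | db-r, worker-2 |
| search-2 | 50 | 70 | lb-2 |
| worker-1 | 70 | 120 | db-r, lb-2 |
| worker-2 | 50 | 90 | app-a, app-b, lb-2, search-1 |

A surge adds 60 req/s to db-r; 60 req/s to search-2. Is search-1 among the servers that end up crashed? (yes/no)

yes

Round 1 — db-r at 190 > 150; search-2 at 110 > 70. db-r, search-2 crash.
  db-r sheds 190 req/s to app-b, lb-2, search-1, worker-1: 47 each (2 lost).
    app-b: 20+47 = 67 ≤ 80
    lb-2: 40+47 = 87 ≤ 120
    search-1: 70+47 = 117 ≤ 140
    worker-1: 70+47 = 117 ≤ 120
  search-2 sheds 110 req/s to lb-2: 110 each.
    lb-2: 87+110 = 197 > 120
Round 2 — lb-2 crashes.
  lb-2 sheds 197 req/s to app-b, worker-1, worker-2: 65 each (2 lost).
    app-b: 67+65 = 132 > 80
    worker-1: 117+65 = 182 > 120
    worker-2: 50+65 = 115 > 90
Round 3 — app-b, worker-1, worker-2 crash.
  app-b sheds 132 req/s to db-m, lb-1: 66 each.
    db-m: 10+66 = 76 > 60
    lb-1: 80+66 = 146 ≤ 160
  worker-1 sheds 182 req/s: no online neighbours, lost.
  worker-2 sheds 115 req/s to app-a, search-1: 57 each (1 lost).
    app-a: 20+57 = 77 > 70
    search-1: 117+57 = 174 > 140
Round 4 — app-a, db-m, search-1 crash.
  app-a sheds 77 req/s: no online neighbours, lost.
  db-m sheds 76 req/s: no online neighbours, lost.
  search-1 sheds 174 req/s: no online neighbours, lost.
No further crashes.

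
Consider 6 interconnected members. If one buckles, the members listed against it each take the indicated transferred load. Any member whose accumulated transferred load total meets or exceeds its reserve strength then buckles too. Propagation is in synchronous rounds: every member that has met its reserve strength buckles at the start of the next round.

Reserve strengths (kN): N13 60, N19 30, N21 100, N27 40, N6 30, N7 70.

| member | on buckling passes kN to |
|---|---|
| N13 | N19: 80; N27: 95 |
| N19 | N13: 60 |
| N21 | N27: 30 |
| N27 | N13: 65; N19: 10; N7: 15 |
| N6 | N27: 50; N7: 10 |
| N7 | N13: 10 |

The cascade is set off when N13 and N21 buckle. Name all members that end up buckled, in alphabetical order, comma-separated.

Round 1 — N13, N21 buckle (initial).
  N19: +80 → 80 ≥ 30
  N27: +95+30 → 125 ≥ 40
Round 2 — N19, N27 buckle.
  N7: +15 → 15 < 70
No further bucklings.

N13, N19, N21, N27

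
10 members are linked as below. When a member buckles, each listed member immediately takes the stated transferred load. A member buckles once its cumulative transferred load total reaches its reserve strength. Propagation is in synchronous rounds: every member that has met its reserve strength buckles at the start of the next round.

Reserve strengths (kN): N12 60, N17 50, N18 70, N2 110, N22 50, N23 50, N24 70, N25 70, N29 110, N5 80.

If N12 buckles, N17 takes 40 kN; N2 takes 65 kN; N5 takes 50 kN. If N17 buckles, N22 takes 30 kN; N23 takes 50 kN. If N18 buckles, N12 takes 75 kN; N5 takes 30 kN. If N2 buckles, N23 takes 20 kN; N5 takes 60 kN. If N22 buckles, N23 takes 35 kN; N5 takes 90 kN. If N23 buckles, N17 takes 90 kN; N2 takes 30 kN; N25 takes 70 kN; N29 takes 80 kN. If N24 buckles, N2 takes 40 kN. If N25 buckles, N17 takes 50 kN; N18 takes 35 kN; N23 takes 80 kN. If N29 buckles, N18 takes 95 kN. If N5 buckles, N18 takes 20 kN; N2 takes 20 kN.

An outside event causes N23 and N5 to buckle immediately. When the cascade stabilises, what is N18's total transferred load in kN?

55

Round 1 — N23, N5 buckle (initial).
  N17: +90 → 90 ≥ 50
  N18: +20 → 20 < 70
  N2: +30+20 → 50 < 110
  N25: +70 → 70 ≥ 70
  N29: +80 → 80 < 110
Round 2 — N17, N25 buckle.
  N18: +35 → 55 < 70
  N22: +30 → 30 < 50
No further bucklings.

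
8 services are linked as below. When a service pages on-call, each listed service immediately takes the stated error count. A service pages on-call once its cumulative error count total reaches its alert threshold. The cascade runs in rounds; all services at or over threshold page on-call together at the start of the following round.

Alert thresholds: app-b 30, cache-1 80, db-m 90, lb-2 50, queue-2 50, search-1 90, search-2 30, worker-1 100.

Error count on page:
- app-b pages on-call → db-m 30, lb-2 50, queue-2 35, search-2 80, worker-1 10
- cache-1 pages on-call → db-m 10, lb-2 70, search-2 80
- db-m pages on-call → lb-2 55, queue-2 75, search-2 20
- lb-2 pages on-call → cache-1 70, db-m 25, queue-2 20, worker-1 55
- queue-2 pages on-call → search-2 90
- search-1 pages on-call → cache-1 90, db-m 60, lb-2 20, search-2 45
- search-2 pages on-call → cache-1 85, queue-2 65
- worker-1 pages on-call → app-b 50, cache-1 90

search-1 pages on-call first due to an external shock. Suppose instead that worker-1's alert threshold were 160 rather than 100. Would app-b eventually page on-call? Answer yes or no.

no

With worker-1's alert threshold at 160:
Round 1 — search-1 pages on-call (initial).
  cache-1: +90 → 90 ≥ 80
  db-m: +60 → 60 < 90
  lb-2: +20 → 20 < 50
  search-2: +45 → 45 ≥ 30
Round 2 — cache-1, search-2 page on-call.
  db-m: +10 → 70 < 90
  lb-2: +70 → 90 ≥ 50
  queue-2: +65 → 65 ≥ 50
Round 3 — lb-2, queue-2 page on-call.
  db-m: +25 → 95 ≥ 90
  worker-1: +55 → 55 < 160
Round 4 — db-m pages on-call.
No further pages.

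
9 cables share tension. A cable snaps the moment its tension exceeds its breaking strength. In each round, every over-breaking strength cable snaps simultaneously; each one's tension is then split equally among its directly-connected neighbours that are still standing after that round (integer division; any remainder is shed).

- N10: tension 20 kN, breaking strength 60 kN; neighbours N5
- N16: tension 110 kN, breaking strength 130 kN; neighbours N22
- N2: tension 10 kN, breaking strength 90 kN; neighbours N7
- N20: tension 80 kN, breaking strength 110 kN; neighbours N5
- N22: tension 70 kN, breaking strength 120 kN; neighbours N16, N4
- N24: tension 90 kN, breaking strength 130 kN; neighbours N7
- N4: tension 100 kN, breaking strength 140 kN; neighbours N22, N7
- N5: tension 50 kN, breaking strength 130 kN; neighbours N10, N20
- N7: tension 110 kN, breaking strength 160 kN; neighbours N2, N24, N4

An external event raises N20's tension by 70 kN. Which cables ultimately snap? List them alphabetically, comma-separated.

Round 1 — N20 at 150 > 110. N20 snaps.
  N20 sheds 150 kN to N5: 150 each.
    N5: 50+150 = 200 > 130
Round 2 — N5 snaps.
  N5 sheds 200 kN to N10: 200 each.
    N10: 20+200 = 220 > 60
Round 3 — N10 snaps.
  N10 sheds 220 kN: no online neighbours, lost.
No further breaks.

N10, N20, N5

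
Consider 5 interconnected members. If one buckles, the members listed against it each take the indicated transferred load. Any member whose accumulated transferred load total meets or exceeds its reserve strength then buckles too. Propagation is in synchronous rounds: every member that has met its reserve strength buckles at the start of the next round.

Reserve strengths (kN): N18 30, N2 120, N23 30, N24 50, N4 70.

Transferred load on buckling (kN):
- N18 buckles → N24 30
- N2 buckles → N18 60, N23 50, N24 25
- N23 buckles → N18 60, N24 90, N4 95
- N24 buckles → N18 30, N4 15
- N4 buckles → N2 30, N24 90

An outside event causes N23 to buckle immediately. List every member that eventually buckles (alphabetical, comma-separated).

N18, N23, N24, N4

Round 1 — N23 buckles (initial).
  N18: +60 → 60 ≥ 30
  N24: +90 → 90 ≥ 50
  N4: +95 → 95 ≥ 70
Round 2 — N18, N24, N4 buckle.
  N2: +30 → 30 < 120
No further bucklings.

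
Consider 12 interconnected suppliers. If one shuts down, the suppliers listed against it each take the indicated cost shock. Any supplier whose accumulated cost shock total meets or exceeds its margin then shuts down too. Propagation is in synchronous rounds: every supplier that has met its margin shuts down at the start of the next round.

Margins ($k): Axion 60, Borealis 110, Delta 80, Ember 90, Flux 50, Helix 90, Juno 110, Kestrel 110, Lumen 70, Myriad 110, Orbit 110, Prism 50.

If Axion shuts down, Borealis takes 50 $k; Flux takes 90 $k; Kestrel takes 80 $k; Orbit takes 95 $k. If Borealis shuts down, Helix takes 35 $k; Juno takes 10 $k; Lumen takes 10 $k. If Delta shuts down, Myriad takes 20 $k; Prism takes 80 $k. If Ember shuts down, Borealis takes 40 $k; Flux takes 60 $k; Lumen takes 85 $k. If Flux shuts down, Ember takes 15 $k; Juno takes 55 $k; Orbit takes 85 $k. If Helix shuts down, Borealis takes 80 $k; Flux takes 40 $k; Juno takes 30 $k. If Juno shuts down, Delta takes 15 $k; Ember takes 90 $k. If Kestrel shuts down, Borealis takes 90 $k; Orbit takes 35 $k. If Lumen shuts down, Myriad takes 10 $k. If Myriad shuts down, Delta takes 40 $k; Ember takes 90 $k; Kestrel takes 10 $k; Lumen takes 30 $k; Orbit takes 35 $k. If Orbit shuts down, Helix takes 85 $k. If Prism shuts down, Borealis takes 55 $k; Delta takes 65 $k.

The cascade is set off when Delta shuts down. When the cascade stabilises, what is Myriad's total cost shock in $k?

20

Round 1 — Delta shuts down (initial).
  Myriad: +20 → 20 < 110
  Prism: +80 → 80 ≥ 50
Round 2 — Prism shuts down.
  Borealis: +55 → 55 < 110
No further shutdowns.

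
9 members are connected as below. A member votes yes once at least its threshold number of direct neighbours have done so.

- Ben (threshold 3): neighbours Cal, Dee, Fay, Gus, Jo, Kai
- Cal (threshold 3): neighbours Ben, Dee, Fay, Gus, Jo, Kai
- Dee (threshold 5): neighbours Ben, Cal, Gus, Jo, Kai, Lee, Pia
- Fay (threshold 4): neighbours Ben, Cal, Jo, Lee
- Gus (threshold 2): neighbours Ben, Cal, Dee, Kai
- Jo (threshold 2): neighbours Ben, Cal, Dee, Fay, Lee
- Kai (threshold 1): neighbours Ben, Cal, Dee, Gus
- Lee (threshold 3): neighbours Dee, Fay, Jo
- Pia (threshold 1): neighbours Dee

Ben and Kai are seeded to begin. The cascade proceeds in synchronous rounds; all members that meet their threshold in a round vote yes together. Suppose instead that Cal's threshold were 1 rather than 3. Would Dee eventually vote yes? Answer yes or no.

yes

With Cal's threshold at 1:
Round 1 — Ben, Kai vote yes (initial).
Round 2 — checking thresholds:
  Cal: 2 of 6 neighbours ≥ 1, votes yes.
  Dee: 2 of 7 neighbours < 5, holds.
  Fay: 1 of 4 neighbours < 4, holds.
  Gus: 2 of 4 neighbours ≥ 2, votes yes.
  Jo: 1 of 5 neighbours < 2, holds.
Round 3 — checking thresholds:
  Dee: 4 of 7 neighbours < 5, holds.
  Fay: 2 of 4 neighbours < 4, holds.
  Jo: 2 of 5 neighbours ≥ 2, votes yes.
Round 4 — checking thresholds:
  Dee: 5 of 7 neighbours ≥ 5, votes yes.
  Fay: 3 of 4 neighbours < 4, holds.
  Lee: 1 of 3 neighbours < 3, holds.
Round 5 — checking thresholds:
  Fay: 3 of 4 neighbours < 4, holds.
  Lee: 2 of 3 neighbours < 3, holds.
  Pia: 1 of 1 neighbours ≥ 1, votes yes.
Round 6 — no new yes votes; cascade stops.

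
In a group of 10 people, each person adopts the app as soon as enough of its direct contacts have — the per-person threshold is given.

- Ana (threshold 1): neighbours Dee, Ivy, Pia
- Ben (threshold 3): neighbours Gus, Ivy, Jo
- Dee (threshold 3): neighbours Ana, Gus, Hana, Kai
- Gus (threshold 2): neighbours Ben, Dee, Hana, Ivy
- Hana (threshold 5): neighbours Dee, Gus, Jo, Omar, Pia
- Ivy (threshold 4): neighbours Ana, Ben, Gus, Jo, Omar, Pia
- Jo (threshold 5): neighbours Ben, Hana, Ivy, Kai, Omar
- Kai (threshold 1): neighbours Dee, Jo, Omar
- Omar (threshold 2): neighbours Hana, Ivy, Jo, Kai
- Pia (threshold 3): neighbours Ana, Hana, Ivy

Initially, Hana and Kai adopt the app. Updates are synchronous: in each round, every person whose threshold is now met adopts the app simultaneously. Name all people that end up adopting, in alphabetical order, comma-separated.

Round 1 — Hana, Kai adopt the app (initial).
Round 2 — checking thresholds:
  Dee: 2 of 4 neighbours < 3, holds.
  Gus: 1 of 4 neighbours < 2, holds.
  Jo: 2 of 5 neighbours < 5, holds.
  Omar: 2 of 4 neighbours ≥ 2, adopts the app.
  Pia: 1 of 3 neighbours < 3, holds.
Round 3 — no new adoptions; cascade stops.

Hana, Kai, Omar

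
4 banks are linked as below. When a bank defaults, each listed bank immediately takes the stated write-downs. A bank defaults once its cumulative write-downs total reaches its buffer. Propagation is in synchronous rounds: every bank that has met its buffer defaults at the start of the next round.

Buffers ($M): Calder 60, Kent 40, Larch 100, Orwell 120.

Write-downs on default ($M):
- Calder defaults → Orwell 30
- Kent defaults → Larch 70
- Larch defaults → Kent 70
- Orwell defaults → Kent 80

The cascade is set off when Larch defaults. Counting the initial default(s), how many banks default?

Round 1 — Larch defaults (initial).
  Kent: +70 → 70 ≥ 40
Round 2 — Kent defaults.
No further defaults.

2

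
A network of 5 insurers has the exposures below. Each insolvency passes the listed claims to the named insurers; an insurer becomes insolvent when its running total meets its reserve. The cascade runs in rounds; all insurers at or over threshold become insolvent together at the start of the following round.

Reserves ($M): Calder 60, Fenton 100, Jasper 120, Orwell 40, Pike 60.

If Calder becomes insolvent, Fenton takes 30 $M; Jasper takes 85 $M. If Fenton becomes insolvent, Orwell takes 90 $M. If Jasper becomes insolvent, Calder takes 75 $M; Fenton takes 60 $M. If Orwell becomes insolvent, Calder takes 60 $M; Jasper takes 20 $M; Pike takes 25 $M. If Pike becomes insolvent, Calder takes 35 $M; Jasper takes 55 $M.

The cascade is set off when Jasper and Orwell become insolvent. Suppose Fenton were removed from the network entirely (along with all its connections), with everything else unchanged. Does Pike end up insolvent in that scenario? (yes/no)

no

With Fenton removed:
Round 1 — Jasper, Orwell become insolvent (initial).
  Calder: +75+60 → 135 ≥ 60
  Pike: +25 → 25 < 60
Round 2 — Calder becomes insolvent.
No further insolvencies.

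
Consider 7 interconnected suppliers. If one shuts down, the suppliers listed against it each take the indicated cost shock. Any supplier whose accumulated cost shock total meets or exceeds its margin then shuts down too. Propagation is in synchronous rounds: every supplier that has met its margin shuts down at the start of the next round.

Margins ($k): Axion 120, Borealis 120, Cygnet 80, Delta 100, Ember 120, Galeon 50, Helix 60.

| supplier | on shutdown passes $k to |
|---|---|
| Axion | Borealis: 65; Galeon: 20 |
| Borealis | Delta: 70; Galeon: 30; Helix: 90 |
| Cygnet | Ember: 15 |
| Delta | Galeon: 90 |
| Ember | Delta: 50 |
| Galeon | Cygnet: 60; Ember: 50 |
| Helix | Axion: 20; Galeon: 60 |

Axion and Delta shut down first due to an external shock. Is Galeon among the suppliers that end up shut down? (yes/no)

Round 1 — Axion, Delta shut down (initial).
  Borealis: +65 → 65 < 120
  Galeon: +20+90 → 110 ≥ 50
Round 2 — Galeon shuts down.
  Cygnet: +60 → 60 < 80
  Ember: +50 → 50 < 120
No further shutdowns.

yes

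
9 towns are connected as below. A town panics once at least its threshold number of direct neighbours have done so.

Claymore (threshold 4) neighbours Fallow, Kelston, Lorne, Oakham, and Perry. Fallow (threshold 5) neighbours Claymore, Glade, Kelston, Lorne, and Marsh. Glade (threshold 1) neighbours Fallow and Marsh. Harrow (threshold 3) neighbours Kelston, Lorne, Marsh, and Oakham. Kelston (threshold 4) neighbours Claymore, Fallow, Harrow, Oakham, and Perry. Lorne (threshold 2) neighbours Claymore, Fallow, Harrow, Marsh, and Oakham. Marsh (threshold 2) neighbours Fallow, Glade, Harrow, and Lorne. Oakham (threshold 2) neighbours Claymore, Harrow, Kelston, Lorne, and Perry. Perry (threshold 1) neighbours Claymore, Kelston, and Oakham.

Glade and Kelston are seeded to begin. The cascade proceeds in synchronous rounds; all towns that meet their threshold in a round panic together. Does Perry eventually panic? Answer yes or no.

yes

Round 1 — Glade, Kelston panic (initial).
Round 2 — checking thresholds:
  Claymore: 1 of 5 neighbours < 4, not yet.
  Fallow: 2 of 5 neighbours < 5, not yet.
  Harrow: 1 of 4 neighbours < 3, not yet.
  Marsh: 1 of 4 neighbours < 2, not yet.
  Oakham: 1 of 5 neighbours < 2, not yet.
  Perry: 1 of 3 neighbours ≥ 1, panics.
Round 3 — checking thresholds:
  Claymore: 2 of 5 neighbours < 4, not yet.
  Fallow: 2 of 5 neighbours < 5, not yet.
  Harrow: 1 of 4 neighbours < 3, not yet.
  Marsh: 1 of 4 neighbours < 2, not yet.
  Oakham: 2 of 5 neighbours ≥ 2, panics.
Round 4 — no new panics; cascade stops.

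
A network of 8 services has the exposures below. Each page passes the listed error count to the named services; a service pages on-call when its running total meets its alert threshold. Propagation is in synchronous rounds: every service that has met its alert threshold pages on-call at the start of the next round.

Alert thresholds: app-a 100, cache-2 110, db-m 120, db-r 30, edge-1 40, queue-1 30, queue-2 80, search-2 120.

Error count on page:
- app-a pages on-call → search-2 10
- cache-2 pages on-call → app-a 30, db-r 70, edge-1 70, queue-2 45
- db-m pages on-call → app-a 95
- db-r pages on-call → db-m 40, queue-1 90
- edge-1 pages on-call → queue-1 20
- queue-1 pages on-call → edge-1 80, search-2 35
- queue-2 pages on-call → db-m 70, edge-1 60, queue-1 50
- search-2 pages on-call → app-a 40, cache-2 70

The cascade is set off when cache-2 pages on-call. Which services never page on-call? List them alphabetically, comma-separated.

Round 1 — cache-2 pages on-call (initial).
  app-a: +30 → 30 < 100
  db-r: +70 → 70 ≥ 30
  edge-1: +70 → 70 ≥ 40
  queue-2: +45 → 45 < 80
Round 2 — db-r, edge-1 page on-call.
  db-m: +40 → 40 < 120
  queue-1: +90+20 → 110 ≥ 30
Round 3 — queue-1 pages on-call.
  search-2: +35 → 35 < 120
No further pages.

app-a, db-m, queue-2, search-2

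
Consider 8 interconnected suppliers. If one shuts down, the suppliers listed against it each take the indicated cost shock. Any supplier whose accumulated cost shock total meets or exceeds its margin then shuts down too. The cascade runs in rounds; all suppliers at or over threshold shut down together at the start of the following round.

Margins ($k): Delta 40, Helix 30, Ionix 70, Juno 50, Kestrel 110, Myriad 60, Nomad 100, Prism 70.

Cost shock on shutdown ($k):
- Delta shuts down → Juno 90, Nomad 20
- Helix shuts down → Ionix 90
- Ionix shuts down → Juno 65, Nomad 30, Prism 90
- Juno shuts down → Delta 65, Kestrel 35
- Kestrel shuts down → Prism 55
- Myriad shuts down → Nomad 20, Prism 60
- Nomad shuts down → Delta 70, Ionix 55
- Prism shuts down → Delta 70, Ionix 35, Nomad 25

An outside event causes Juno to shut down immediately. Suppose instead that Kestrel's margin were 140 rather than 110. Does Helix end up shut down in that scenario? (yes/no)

With Kestrel's margin at 140:
Round 1 — Juno shuts down (initial).
  Delta: +65 → 65 ≥ 40
  Kestrel: +35 → 35 < 140
Round 2 — Delta shuts down.
  Nomad: +20 → 20 < 100
No further shutdowns.

no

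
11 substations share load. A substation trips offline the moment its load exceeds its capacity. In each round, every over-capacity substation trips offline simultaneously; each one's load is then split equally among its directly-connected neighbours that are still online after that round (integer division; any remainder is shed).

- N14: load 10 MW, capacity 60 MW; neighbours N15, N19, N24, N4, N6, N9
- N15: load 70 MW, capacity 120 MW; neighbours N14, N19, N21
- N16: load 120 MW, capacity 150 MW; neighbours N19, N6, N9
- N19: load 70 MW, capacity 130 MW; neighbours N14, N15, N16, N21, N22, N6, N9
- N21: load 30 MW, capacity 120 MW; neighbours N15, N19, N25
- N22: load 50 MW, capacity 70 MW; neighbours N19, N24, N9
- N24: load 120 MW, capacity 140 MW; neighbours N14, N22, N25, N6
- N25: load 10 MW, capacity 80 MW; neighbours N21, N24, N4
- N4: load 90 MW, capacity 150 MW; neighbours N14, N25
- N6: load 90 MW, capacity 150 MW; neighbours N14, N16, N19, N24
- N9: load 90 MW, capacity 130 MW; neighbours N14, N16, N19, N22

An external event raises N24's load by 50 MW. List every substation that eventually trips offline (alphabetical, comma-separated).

N14, N15, N16, N19, N21, N22, N24, N25, N4, N6, N9

Round 1 — N24 at 170 > 140. N24 trips offline.
  N24 sheds 170 MW to N14, N22, N25, N6: 42 each (2 lost).
    N14: 10+42 = 52 ≤ 60
    N22: 50+42 = 92 > 70
    N25: 10+42 = 52 ≤ 80
    N6: 90+42 = 132 ≤ 150
Round 2 — N22 trips offline.
  N22 sheds 92 MW to N19, N9: 46 each.
    N19: 70+46 = 116 ≤ 130
    N9: 90+46 = 136 > 130
Round 3 — N9 trips offline.
  N9 sheds 136 MW to N14, N16, N19: 45 each (1 lost).
    N14: 52+45 = 97 > 60
    N16: 120+45 = 165 > 150
    N19: 116+45 = 161 > 130
Round 4 — N14, N16, N19 trip offline.
  N14 sheds 97 MW to N15, N4, N6: 32 each (1 lost).
    N15: 70+32 = 102 ≤ 120
    N4: 90+32 = 122 ≤ 150
    N6: 132+32 = 164 > 150
  N16 sheds 165 MW to N6: 165 each.
    N6: 164+165 = 329 > 150
  N19 sheds 161 MW to N15, N21, N6: 53 each (2 lost).
    N15: 102+53 = 155 > 120
    N21: 30+53 = 83 ≤ 120
    N6: 329+53 = 382 > 150
Round 5 — N15, N6 trip offline.
  N15 sheds 155 MW to N21: 155 each.
    N21: 83+155 = 238 > 120
  N6 sheds 382 MW: no online neighbours, lost.
Round 6 — N21 trips offline.
  N21 sheds 238 MW to N25: 238 each.
    N25: 52+238 = 290 > 80
Round 7 — N25 trips offline.
  N25 sheds 290 MW to N4: 290 each.
    N4: 122+290 = 412 > 150
Round 8 — N4 trips offline.
  N4 sheds 412 MW: no online neighbours, lost.
No further trips.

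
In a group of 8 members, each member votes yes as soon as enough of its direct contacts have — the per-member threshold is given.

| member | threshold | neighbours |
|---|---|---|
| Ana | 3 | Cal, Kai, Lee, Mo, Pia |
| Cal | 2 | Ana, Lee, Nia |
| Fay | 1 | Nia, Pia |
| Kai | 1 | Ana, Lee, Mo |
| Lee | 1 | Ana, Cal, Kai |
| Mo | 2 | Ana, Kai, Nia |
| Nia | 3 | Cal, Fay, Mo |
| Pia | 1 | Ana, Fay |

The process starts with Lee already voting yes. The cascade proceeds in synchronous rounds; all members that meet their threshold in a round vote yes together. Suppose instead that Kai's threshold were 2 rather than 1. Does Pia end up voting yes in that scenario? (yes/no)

no

With Kai's threshold at 2:
Round 1 — Lee votes yes (initial).
Round 2 — no new yes votes; cascade stops.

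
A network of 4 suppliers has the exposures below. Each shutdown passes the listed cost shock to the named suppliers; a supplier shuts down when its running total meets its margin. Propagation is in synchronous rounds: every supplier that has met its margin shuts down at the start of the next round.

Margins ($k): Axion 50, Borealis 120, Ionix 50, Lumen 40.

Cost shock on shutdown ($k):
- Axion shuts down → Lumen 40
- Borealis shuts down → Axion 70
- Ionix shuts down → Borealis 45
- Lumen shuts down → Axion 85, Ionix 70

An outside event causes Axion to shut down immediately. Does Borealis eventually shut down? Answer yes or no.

Round 1 — Axion shuts down (initial).
  Lumen: +40 → 40 ≥ 40
Round 2 — Lumen shuts down.
  Ionix: +70 → 70 ≥ 50
Round 3 — Ionix shuts down.
  Borealis: +45 → 45 < 120
No further shutdowns.

no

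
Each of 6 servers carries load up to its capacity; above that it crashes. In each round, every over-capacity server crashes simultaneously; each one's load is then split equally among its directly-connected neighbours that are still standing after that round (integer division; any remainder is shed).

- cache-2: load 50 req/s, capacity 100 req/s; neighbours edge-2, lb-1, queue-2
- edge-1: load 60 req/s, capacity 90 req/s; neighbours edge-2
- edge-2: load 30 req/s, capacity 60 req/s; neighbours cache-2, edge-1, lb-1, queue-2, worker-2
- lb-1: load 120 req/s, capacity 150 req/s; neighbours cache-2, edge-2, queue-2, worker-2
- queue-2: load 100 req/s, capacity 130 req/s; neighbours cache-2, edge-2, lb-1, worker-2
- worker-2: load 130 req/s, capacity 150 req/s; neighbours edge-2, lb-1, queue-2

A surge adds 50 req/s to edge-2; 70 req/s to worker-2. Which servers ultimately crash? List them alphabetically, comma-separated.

cache-2, edge-2, lb-1, queue-2, worker-2

Round 1 — edge-2 at 80 > 60; worker-2 at 200 > 150. edge-2, worker-2 crash.
  edge-2 sheds 80 req/s to cache-2, edge-1, lb-1, queue-2: 20 each.
    cache-2: 50+20 = 70 ≤ 100
    edge-1: 60+20 = 80 ≤ 90
    lb-1: 120+20 = 140 ≤ 150
    queue-2: 100+20 = 120 ≤ 130
  worker-2 sheds 200 req/s to lb-1, queue-2: 100 each.
    lb-1: 140+100 = 240 > 150
    queue-2: 120+100 = 220 > 130
Round 2 — lb-1, queue-2 crash.
  lb-1 sheds 240 req/s to cache-2: 240 each.
    cache-2: 70+240 = 310 > 100
  queue-2 sheds 220 req/s to cache-2: 220 each.
    cache-2: 310+220 = 530 > 100
Round 3 — cache-2 crashes.
  cache-2 sheds 530 req/s: no online neighbours, lost.
No further crashes.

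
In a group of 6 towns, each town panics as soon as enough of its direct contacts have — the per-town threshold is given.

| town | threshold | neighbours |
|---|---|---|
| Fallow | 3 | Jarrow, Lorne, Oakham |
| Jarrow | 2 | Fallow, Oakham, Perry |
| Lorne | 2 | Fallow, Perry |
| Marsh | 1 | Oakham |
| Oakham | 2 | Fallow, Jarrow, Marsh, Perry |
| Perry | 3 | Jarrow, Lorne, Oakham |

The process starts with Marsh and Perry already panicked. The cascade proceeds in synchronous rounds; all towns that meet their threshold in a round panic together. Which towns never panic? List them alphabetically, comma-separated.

Fallow, Lorne

Round 1 — Marsh, Perry panic (initial).
Round 2 — checking thresholds:
  Jarrow: 1 of 3 neighbours < 2, holds.
  Lorne: 1 of 2 neighbours < 2, holds.
  Oakham: 2 of 4 neighbours ≥ 2, panics.
Round 3 — checking thresholds:
  Fallow: 1 of 3 neighbours < 3, holds.
  Jarrow: 2 of 3 neighbours ≥ 2, panics.
  Lorne: 1 of 2 neighbours < 2, holds.
Round 4 — no new panics; cascade stops.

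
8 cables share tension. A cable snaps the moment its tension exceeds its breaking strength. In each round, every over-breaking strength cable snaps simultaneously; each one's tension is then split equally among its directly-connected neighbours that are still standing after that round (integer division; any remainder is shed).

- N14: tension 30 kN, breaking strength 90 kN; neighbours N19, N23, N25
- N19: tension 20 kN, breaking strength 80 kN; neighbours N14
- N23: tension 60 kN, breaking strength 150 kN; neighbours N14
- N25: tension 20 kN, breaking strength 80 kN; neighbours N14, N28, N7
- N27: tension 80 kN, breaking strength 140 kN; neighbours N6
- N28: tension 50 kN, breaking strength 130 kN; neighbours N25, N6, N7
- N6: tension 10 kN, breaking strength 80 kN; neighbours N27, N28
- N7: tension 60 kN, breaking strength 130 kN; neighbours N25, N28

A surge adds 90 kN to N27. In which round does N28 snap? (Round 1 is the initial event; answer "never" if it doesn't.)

Round 1 — N27 at 170 > 140. N27 snaps.
  N27 sheds 170 kN to N6: 170 each.
    N6: 10+170 = 180 > 80
Round 2 — N6 snaps.
  N6 sheds 180 kN to N28: 180 each.
    N28: 50+180 = 230 > 130
Round 3 — N28 snaps.
  N28 sheds 230 kN to N25, N7: 115 each.
    N25: 20+115 = 135 > 80
    N7: 60+115 = 175 > 130
Round 4 — N25, N7 snap.
  N25 sheds 135 kN to N14: 135 each.
    N14: 30+135 = 165 > 90
  N7 sheds 175 kN: no online neighbours, lost.
Round 5 — N14 snaps.
  N14 sheds 165 kN to N19, N23: 82 each (1 lost).
    N19: 20+82 = 102 > 80
    N23: 60+82 = 142 ≤ 150
Round 6 — N19 snaps.
  N19 sheds 102 kN: no online neighbours, lost.
No further breaks.

3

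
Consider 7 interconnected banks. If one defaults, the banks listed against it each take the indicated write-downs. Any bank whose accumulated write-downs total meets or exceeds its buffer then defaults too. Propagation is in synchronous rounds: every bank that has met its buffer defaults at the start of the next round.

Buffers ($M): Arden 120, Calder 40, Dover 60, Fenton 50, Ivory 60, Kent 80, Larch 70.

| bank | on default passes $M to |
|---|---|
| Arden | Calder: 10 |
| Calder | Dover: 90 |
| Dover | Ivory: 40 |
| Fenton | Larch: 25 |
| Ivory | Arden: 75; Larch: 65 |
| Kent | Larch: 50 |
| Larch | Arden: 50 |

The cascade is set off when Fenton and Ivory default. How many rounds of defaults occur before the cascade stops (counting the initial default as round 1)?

3

Round 1 — Fenton, Ivory default (initial).
  Arden: +75 → 75 < 120
  Larch: +25+65 → 90 ≥ 70
Round 2 — Larch defaults.
  Arden: +50 → 125 ≥ 120
Round 3 — Arden defaults.
  Calder: +10 → 10 < 40
No further defaults.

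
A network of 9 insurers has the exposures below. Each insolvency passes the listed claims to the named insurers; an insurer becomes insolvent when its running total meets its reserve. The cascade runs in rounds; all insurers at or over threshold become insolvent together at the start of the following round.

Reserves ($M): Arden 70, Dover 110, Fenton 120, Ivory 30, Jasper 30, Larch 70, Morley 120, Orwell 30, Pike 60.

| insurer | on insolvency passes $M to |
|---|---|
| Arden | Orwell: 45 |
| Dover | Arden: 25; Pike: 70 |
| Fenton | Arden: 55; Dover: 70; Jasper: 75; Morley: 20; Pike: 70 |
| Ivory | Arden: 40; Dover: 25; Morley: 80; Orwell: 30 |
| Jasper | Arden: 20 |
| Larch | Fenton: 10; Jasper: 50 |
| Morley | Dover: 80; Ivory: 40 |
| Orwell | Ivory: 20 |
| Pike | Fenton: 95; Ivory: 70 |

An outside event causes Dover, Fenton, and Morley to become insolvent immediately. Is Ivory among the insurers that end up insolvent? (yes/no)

Round 1 — Dover, Fenton, Morley become insolvent (initial).
  Arden: +25+55 → 80 ≥ 70
  Ivory: +40 → 40 ≥ 30
  Jasper: +75 → 75 ≥ 30
  Pike: +70+70 → 140 ≥ 60
Round 2 — Arden, Ivory, Jasper, Pike become insolvent.
  Orwell: +45+30 → 75 ≥ 30
Round 3 — Orwell becomes insolvent.
No further insolvencies.

yes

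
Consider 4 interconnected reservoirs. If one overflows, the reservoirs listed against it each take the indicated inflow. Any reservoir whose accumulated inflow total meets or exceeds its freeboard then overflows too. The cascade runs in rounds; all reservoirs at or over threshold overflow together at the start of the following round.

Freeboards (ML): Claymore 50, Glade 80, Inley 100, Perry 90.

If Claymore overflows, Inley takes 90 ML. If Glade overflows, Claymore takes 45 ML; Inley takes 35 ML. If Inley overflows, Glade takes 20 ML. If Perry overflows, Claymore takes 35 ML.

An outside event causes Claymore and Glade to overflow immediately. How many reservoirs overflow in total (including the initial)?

Round 1 — Claymore, Glade overflow (initial).
  Inley: +90+35 → 125 ≥ 100
Round 2 — Inley overflows.
No further overflows.

3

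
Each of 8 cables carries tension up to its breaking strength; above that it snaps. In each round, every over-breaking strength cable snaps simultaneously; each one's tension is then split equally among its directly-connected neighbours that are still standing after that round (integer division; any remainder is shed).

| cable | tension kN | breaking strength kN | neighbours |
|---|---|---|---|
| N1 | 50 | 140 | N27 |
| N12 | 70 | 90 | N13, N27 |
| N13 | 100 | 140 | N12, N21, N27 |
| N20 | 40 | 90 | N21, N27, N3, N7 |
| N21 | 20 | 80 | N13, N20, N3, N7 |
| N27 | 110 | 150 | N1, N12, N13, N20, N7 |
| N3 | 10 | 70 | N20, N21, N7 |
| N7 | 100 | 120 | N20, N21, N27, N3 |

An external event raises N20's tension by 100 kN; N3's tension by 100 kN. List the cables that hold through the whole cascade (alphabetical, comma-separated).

Round 1 — N20 at 140 > 90; N3 at 110 > 70. N20, N3 snap.
  N20 sheds 140 kN to N21, N27, N7: 46 each (2 lost).
    N21: 20+46 = 66 ≤ 80
    N27: 110+46 = 156 > 150
    N7: 100+46 = 146 > 120
  N3 sheds 110 kN to N21, N7: 55 each.
    N21: 66+55 = 121 > 80
    N7: 146+55 = 201 > 120
Round 2 — N21, N27, N7 snap.
  N21 sheds 121 kN to N13: 121 each.
    N13: 100+121 = 221 > 140
  N27 sheds 156 kN to N1, N12, N13: 52 each.
    N1: 50+52 = 102 ≤ 140
    N12: 70+52 = 122 > 90
    N13: 221+52 = 273 > 140
  N7 sheds 201 kN: no online neighbours, lost.
Round 3 — N12, N13 snap.
  N12 sheds 122 kN: no online neighbours, lost.
  N13 sheds 273 kN: no online neighbours, lost.
No further breaks.

N1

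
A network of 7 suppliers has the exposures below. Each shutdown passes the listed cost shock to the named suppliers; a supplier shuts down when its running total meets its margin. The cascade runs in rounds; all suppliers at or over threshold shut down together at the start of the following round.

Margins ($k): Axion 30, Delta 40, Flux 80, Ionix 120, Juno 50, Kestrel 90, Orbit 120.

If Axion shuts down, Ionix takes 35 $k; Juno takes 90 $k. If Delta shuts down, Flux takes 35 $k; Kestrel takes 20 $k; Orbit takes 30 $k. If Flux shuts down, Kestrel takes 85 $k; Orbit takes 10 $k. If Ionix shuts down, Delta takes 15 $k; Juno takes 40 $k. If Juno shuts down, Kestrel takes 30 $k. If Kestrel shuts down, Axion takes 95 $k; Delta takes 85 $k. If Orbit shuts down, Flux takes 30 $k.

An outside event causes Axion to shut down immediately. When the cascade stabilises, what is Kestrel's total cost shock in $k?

Round 1 — Axion shuts down (initial).
  Ionix: +35 → 35 < 120
  Juno: +90 → 90 ≥ 50
Round 2 — Juno shuts down.
  Kestrel: +30 → 30 < 90
No further shutdowns.

30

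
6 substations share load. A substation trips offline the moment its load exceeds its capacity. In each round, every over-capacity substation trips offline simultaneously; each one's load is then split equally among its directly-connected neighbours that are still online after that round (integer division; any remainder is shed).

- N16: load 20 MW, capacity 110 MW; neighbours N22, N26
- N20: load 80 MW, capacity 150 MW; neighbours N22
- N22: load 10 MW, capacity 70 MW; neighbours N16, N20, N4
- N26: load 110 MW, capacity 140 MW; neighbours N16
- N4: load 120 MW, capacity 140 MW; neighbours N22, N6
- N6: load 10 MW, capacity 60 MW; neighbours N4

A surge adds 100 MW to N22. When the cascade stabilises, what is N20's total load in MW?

Round 1 — N22 at 110 > 70. N22 trips offline.
  N22 sheds 110 MW to N16, N20, N4: 36 each (2 lost).
    N16: 20+36 = 56 ≤ 110
    N20: 80+36 = 116 ≤ 150
    N4: 120+36 = 156 > 140
Round 2 — N4 trips offline.
  N4 sheds 156 MW to N6: 156 each.
    N6: 10+156 = 166 > 60
Round 3 — N6 trips offline.
  N6 sheds 166 MW: no online neighbours, lost.
No further trips.

116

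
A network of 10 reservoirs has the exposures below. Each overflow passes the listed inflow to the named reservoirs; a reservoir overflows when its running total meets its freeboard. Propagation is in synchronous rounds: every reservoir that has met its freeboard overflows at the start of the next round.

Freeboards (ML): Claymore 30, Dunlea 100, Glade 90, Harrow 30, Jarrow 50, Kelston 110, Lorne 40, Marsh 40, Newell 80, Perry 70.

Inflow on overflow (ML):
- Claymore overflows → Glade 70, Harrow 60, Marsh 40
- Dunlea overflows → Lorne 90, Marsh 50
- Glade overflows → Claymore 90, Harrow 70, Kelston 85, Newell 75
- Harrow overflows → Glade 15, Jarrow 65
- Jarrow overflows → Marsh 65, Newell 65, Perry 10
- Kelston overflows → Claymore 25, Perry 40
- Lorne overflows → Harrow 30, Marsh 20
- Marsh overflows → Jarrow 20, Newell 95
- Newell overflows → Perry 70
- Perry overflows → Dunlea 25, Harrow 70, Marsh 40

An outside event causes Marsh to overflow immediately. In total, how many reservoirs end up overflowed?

5

Round 1 — Marsh overflows (initial).
  Jarrow: +20 → 20 < 50
  Newell: +95 → 95 ≥ 80
Round 2 — Newell overflows.
  Perry: +70 → 70 ≥ 70
Round 3 — Perry overflows.
  Dunlea: +25 → 25 < 100
  Harrow: +70 → 70 ≥ 30
Round 4 — Harrow overflows.
  Glade: +15 → 15 < 90
  Jarrow: +65 → 85 ≥ 50
Round 5 — Jarrow overflows.
No further overflows.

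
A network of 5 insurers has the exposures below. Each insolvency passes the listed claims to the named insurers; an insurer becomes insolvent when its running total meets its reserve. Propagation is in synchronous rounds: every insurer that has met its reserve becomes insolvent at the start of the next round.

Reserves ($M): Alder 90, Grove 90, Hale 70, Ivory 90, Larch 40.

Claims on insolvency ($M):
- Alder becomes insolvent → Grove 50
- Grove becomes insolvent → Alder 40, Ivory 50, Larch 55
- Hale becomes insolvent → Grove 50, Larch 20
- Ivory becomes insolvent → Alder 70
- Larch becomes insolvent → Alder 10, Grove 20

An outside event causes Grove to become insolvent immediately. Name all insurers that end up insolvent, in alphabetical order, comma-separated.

Grove, Larch

Round 1 — Grove becomes insolvent (initial).
  Alder: +40 → 40 < 90
  Ivory: +50 → 50 < 90
  Larch: +55 → 55 ≥ 40
Round 2 — Larch becomes insolvent.
  Alder: +10 → 50 < 90
No further insolvencies.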